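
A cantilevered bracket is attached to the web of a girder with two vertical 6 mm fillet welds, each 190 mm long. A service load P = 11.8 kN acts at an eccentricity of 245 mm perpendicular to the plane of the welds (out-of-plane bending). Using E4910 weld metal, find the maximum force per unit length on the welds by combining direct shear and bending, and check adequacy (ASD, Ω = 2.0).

E49XX → F_EXX = 490 MPa.
L_w = 2 × 190 = 380 mm; section modulus (unit throat) S = 2 × L²/6 = 12030 mm².
Direct shear f_v = P/L_w = 11.8×10³/380 = 31.05 N/mm.
Moment M = P × e = 11.8×10³ × 245 = 2891000 N·mm; bending f_b = M/S = 240.2 N/mm.
f_max = √(f_v² + f_b²) = √(31.05² + 240.2²) = 242.2 N/mm.
r_n/Ω = (1/2.0) × 0.6 × 490 × (0.707 × 6) = 623.6 N/mm → adequate.

f_max ≈ 242 N/mm; adequate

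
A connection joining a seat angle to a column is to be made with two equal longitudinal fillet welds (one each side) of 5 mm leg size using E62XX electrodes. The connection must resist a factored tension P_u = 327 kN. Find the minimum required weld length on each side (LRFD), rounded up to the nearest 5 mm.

L = 170 mm on each side

E62XX → F_EXX = 620 MPa.
Throat t_e = 0.707 × 5 = 3.535 mm.
φr_n = 0.75 × 0.6 × 620 × 3.535 × 10⁻³ = 0.9863 kN/mm.
L_req = P_u / φr_n = 327 / 0.9863 = 331.6 mm total.
Per side: 331.6 / 2 = 165.8 mm.
Round up → use L = 170 mm on each side.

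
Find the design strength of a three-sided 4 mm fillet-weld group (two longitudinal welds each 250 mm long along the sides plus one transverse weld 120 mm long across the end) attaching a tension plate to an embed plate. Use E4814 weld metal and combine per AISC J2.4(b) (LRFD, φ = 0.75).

E48XX → F_EXX = 480 MPa.
t_e = 0.707 × 4 = 2.828 mm.
R_nwl = 0.6 × 480 × 2.828 × 500 × 10⁻³ = 407.2 kN (longitudinal, 2 welds).
R_nwt = 0.6 × 480 × 2.828 × 120 × 10⁻³ = 97.74 kN (transverse, base value).
(i) R_nwl + R_nwt = 505 kN; (ii) 0.85 R_nwl + 1.5 R_nwt = 492.8 kN.
R_n = max = 505 kN [governs: (i)]; φR_n = 378.7 kN.

φR_n ≈ 379 kN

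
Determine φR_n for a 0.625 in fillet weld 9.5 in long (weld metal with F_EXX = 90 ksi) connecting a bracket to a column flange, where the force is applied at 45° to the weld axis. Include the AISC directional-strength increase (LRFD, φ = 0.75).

t_e = 0.707 × 0.625 = 0.4419 in; A_we = 0.4419 × 9.5 = 4.198 in².
Directional factor: 1.0 + 0.5 sin^1.5(45°) = 1.297.
F_nw = 0.6 × 90 × 1.297 = 70.05 ksi.
φR_n = 0.75 × 70.05 × 4.198 = 220.6 kip.

φR_n ≈ 221 kip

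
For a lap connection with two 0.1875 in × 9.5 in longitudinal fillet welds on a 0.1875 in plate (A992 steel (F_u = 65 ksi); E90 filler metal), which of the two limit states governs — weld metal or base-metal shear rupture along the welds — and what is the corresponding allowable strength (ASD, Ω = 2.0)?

E90XX → F_EXX = 90 ksi.
t_e = 0.707 × 0.1875 = 0.1326 in; L = 19 in.
Weld metal: R_n/Ω = (1/2.0) × 0.6 × 90 × 0.1326 × 19 = 68 kip.
Base metal (shear rupture): R_n/Ω = (1/2.0) × 0.6 × 65 × 0.1875 × 19 = 69.47 kip.
Governing: weld metal.

R_n/Ω ≈ 68 kip (weld metal governs)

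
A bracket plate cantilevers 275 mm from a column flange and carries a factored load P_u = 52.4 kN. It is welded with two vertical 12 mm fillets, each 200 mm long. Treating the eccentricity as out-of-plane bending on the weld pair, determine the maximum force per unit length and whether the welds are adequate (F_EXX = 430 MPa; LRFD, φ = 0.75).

f_max ≈ 1090 N/mm; adequate

L_w = 2 × 200 = 400 mm; section modulus (unit throat) S = 2 × L²/6 = 13330 mm².
Direct shear f_v = P/L_w = 52.4×10³/400 = 131 N/mm.
Moment M = P × e = 52.4×10³ × 275 = 14410000 N·mm; bending f_b = M/S = 1081 N/mm.
f_max = √(f_v² + f_b²) = √(131² + 1081²) = 1089 N/mm.
φr_n = 0.75 × 0.6 × 430 × (0.707 × 12) = 1642 N/mm → adequate.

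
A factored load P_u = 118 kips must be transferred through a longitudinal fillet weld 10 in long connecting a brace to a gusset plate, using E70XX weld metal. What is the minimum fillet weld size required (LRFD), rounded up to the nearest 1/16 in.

E70XX → F_EXX = 70 ksi.
Total weld length L = 10 in.
Required throat t_e = P_u / (φ × 0.6 F_EXX × L) = 118 / (0.75 × 0.6 × 70 × 10) = 0.3746 in.
Required leg w = t_e / 0.707 = 0.5298 in → use 9/16 in.

w = 9/16 in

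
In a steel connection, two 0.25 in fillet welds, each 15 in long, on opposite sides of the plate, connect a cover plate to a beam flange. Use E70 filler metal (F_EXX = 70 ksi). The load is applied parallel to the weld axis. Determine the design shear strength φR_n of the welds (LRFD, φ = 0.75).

φR_n ≈ 167 kips

Effective throat t_e = 0.707 × 0.25 = 0.1767 in.
Total length L = 30 in; A_we = 0.1767 × 30 = 5.302 in².
F_nw = 0.6 F_EXX = 0.6 × 70 = 42 ksi.
φR_n = 0.75 × 42 × 5.302 = 167 kips.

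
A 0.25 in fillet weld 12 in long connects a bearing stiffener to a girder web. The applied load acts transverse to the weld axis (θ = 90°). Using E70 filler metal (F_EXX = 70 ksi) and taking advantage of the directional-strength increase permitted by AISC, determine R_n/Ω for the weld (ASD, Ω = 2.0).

t_e = 0.707 × 0.25 = 0.1767 in; A_we = 0.1767 × 12 = 2.121 in².
Directional factor: 1.0 + 0.5 sin^1.5(90°) = 1.5.
F_nw = 0.6 × 70 × 1.5 = 63 ksi.
R_n/Ω = (63 × 2.121) / 2.0 = 66.81 kip.

R_n/Ω ≈ 66.8 kip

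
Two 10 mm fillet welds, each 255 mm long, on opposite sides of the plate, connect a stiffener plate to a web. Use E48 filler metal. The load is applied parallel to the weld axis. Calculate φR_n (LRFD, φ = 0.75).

φR_n ≈ 779 kN

E48XX → F_EXX = 480 MPa.
Effective throat t_e = 0.707 × 10 = 7.07 mm.
Total length L = 510 mm; A_we = 7.07 × 510 = 3606 mm².
F_nw = 0.6 F_EXX = 0.6 × 480 = 288 MPa.
φR_n = 0.75 × 288 × 3606 × 10⁻³ = 778.8 kN.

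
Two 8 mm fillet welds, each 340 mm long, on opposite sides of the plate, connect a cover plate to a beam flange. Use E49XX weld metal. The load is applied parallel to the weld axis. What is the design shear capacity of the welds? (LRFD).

E49XX → F_EXX = 490 MPa.
Effective throat t_e = 0.707 × 8 = 5.656 mm.
Total length L = 680 mm; A_we = 5.656 × 680 = 3846 mm².
F_nw = 0.6 F_EXX = 0.6 × 490 = 294 MPa.
φR_n = 0.75 × 294 × 3846 × 10⁻³ = 848.1 kN.

φR_n ≈ 848 kN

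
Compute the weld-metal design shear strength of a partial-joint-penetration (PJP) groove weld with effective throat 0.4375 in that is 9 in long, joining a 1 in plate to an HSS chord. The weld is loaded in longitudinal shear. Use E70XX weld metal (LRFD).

E70XX → F_EXX = 70 ksi.
Effective throat (given) t_e = 0.4375 in.
A_we = 0.4375 × 9 = 3.938 in².
F_nw = 0.6 F_EXX = 42 ksi.
φR_n = 0.75 × 42 × 3.938 = 124 kip.

φR_n ≈ 124 kip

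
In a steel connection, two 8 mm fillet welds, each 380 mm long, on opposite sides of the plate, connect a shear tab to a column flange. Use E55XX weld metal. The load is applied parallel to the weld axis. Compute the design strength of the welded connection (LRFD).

φR_n ≈ 1060 kN

E55XX → F_EXX = 550 MPa.
Effective throat t_e = 0.707 × 8 = 5.656 mm.
Total length L = 760 mm; A_we = 5.656 × 760 = 4299 mm².
F_nw = 0.6 F_EXX = 0.6 × 550 = 330 MPa.
φR_n = 0.75 × 330 × 4299 × 10⁻³ = 1064 kN.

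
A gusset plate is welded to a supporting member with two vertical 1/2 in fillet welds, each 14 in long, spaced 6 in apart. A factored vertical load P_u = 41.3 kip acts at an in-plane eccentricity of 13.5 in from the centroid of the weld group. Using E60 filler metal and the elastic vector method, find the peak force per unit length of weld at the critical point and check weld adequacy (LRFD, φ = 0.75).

E60XX → F_EXX = 60 ksi.
Total weld length L_w = 28 in. Treat welds as unit-width lines.
Polar moment about centroid: J = 2[d³/12 + d(b/2)²] = 2[14³/12 + 14×3²] = 709.3 in³.
Direct shear f_v = P/L_w = 41.3 / 28 = 1.475 kip/in (vertical).
Torsion M = P·e = 41.3 × 13.5 = 557.55 kip·in.
Critical point at (x, y) = (3, 7) from centroid. f_tx = M·y/J = 5.502 kip/in; f_ty = M·x/J = 2.358 kip/in.
Resultant f_max = √[f_tx² + (f_v + f_ty)²] = √[5.502² + (1.475 + 2.358)²] = 6.706 kip/in.
Capacity per unit length: φr_n = 0.75 × 0.6 × 60 × (0.707 × 0.5) = 9.544 kip/in.
6.706 ≤ 9.544 → adequate.

f_max ≈ 6.71 kip/in; adequate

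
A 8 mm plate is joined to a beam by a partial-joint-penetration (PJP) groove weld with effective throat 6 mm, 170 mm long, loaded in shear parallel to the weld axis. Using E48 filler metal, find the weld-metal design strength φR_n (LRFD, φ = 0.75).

E48XX → F_EXX = 480 MPa.
Effective throat (given) t_e = 6 mm.
A_we = 6 × 170 = 1020 mm².
F_nw = 0.6 F_EXX = 288 MPa.
φR_n = 0.75 × 288 × 1020 × 10⁻³ = 220.3 kN.

φR_n ≈ 220 kN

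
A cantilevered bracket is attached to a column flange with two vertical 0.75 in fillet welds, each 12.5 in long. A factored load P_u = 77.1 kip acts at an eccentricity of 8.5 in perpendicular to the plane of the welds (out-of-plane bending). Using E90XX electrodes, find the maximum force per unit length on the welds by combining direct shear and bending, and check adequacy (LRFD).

f_max ≈ 13 kip/in; adequate

E90XX → F_EXX = 90 ksi.
L_w = 2 × 12.5 = 25 in; section modulus (unit throat) S = 2 × L²/6 = 52.08 in².
Direct shear f_v = P/L_w = 77.1/25 = 3.084 kip/in.
Moment M = P × e = 77.1 × 8.5 = 655.35 kip·in; bending f_b = M/S = 12.58 kip/in.
f_max = √(f_v² + f_b²) = √(3.084² + 12.58²) = 12.96 kip/in.
φr_n = 0.75 × 0.6 × 90 × (0.707 × 0.75) = 21.48 kip/in → adequate.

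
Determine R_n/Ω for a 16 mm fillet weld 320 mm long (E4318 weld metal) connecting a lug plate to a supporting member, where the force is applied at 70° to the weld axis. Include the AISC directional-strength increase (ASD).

E43XX → F_EXX = 430 MPa.
t_e = 0.707 × 16 = 11.31 mm; A_we = 11.31 × 320 = 3620 mm².
Directional factor: 1.0 + 0.5 sin^1.5(70°) = 1.455.
F_nw = 0.6 × 430 × 1.455 = 375.5 MPa.
R_n/Ω = (375.5 × 3620) / 2.0 × 10⁻³ = 679.6 kN.

R_n/Ω ≈ 680 kN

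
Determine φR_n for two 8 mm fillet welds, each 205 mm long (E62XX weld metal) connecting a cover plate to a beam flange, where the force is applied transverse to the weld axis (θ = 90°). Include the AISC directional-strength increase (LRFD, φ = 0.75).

E62XX → F_EXX = 620 MPa.
t_e = 0.707 × 8 = 5.656 mm; A_we = 5.656 × 410 = 2319 mm².
Directional factor: 1.0 + 0.5 sin^1.5(90°) = 1.5.
F_nw = 0.6 × 620 × 1.5 = 558 MPa.
φR_n = 0.75 × 558 × 2319 × 10⁻³ = 970.5 kN.

φR_n ≈ 970 kN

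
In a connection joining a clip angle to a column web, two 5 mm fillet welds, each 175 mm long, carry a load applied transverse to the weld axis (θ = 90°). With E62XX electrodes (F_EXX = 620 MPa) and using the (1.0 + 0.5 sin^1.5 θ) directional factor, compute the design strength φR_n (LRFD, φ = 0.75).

t_e = 0.707 × 5 = 3.535 mm; A_we = 3.535 × 350 = 1237 mm².
Directional factor: 1.0 + 0.5 sin^1.5(90°) = 1.5.
F_nw = 0.6 × 620 × 1.5 = 558 MPa.
φR_n = 0.75 × 558 × 1237 × 10⁻³ = 517.8 kN.

φR_n ≈ 518 kN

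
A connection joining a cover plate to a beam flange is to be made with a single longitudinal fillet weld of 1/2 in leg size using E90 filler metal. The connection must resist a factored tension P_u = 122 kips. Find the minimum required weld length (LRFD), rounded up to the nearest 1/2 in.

L = 9 in

E90XX → F_EXX = 90 ksi.
Throat t_e = 0.707 × 0.5 = 0.3535 in.
φr_n = 0.75 × 0.6 × 90 × 0.3535 = 14.32 kips/in.
L_req = P_u / φr_n = 122 / 14.32 = 8.521 in total.
Round up → use L = 9 in.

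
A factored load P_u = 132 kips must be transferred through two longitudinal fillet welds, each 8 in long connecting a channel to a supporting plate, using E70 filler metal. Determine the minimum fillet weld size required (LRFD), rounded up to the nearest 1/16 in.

E70XX → F_EXX = 70 ksi.
Total weld length L = 16 in.
Required throat t_e = P_u / (φ × 0.6 F_EXX × L) = 132 / (0.75 × 0.6 × 70 × 16) = 0.2619 in.
Required leg w = t_e / 0.707 = 0.3704 in → use 3/8 in.

w = 3/8 in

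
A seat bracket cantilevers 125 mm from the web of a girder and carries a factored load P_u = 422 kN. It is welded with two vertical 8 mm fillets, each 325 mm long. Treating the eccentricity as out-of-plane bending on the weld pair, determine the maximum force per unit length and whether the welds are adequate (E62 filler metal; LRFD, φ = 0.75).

f_max ≈ 1630 N/mm; NOT adequate

E62XX → F_EXX = 620 MPa.
L_w = 2 × 325 = 650 mm; section modulus (unit throat) S = 2 × L²/6 = 35210 mm².
Direct shear f_v = P/L_w = 422×10³/650 = 649.2 N/mm.
Moment M = P × e = 422×10³ × 125 = 52750000 N·mm; bending f_b = M/S = 1498 N/mm.
f_max = √(f_v² + f_b²) = √(649.2² + 1498²) = 1633 N/mm.
φr_n = 0.75 × 0.6 × 620 × (0.707 × 8) = 1578 N/mm → NOT adequate.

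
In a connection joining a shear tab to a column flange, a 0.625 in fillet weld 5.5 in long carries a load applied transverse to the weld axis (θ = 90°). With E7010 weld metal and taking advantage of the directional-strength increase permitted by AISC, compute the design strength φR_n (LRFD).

φR_n ≈ 115 kips

E70XX → F_EXX = 70 ksi.
t_e = 0.707 × 0.625 = 0.4419 in; A_we = 0.4419 × 5.5 = 2.43 in².
Directional factor: 1.0 + 0.5 sin^1.5(90°) = 1.5.
F_nw = 0.6 × 70 × 1.5 = 63 ksi.
φR_n = 0.75 × 63 × 2.43 = 114.8 kips.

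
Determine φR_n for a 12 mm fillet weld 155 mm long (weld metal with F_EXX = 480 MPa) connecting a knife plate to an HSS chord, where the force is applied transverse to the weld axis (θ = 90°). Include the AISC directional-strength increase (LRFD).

t_e = 0.707 × 12 = 8.484 mm; A_we = 8.484 × 155 = 1315 mm².
Directional factor: 1.0 + 0.5 sin^1.5(90°) = 1.5.
F_nw = 0.6 × 480 × 1.5 = 432 MPa.
φR_n = 0.75 × 432 × 1315 × 10⁻³ = 426.1 kN.

φR_n ≈ 426 kN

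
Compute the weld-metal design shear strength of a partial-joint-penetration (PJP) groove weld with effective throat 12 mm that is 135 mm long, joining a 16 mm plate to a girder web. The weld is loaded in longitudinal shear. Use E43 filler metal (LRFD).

E43XX → F_EXX = 430 MPa.
Effective throat (given) t_e = 12 mm.
A_we = 12 × 135 = 1620 mm².
F_nw = 0.6 F_EXX = 258 MPa.
φR_n = 0.75 × 258 × 1620 × 10⁻³ = 313.5 kN.

φR_n ≈ 313 kN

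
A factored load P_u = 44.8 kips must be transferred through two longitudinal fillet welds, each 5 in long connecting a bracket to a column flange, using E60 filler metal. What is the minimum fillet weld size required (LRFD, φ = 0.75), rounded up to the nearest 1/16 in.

E60XX → F_EXX = 60 ksi.
Total weld length L = 10 in.
Required throat t_e = P_u / (φ × 0.6 F_EXX × L) = 44.8 / (0.75 × 0.6 × 60 × 10) = 0.1659 in.
Required leg w = t_e / 0.707 = 0.2347 in → use 1/4 in.

w = 1/4 in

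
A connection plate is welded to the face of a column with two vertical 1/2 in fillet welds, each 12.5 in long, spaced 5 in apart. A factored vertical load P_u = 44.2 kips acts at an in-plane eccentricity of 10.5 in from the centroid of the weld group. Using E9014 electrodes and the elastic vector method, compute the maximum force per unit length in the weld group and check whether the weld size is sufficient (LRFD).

E90XX → F_EXX = 90 ksi.
Total weld length L_w = 25 in. Treat welds as unit-width lines.
Polar moment about centroid: J = 2[d³/12 + d(b/2)²] = 2[12.5³/12 + 12.5×2.5²] = 481.8 in³.
Direct shear f_v = P/L_w = 44.2 / 25 = 1.768 kip/in (vertical).
Torsion M = P·e = 44.2 × 10.5 = 464.1 kip·in.
Critical point at (x, y) = (2.5, 6.25) from centroid. f_tx = M·y/J = 6.021 kip/in; f_ty = M·x/J = 2.408 kip/in.
Resultant f_max = √[f_tx² + (f_v + f_ty)²] = √[6.021² + (1.768 + 2.408)²] = 7.327 kip/in.
Capacity per unit length: φr_n = 0.75 × 0.6 × 90 × (0.707 × 0.5) = 14.32 kip/in.
7.327 ≤ 14.32 → adequate.

f_max ≈ 7.33 kip/in; adequate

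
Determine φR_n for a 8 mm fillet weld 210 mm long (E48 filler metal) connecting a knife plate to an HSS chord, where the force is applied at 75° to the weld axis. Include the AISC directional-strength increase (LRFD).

E48XX → F_EXX = 480 MPa.
t_e = 0.707 × 8 = 5.656 mm; A_we = 5.656 × 210 = 1188 mm².
Directional factor: 1.0 + 0.5 sin^1.5(75°) = 1.475.
F_nw = 0.6 × 480 × 1.475 = 424.7 MPa.
φR_n = 0.75 × 424.7 × 1188 × 10⁻³ = 378.3 kN.

φR_n ≈ 378 kN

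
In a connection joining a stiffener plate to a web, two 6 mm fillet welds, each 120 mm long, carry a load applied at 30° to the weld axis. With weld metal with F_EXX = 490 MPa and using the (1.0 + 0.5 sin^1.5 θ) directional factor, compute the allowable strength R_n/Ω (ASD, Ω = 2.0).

R_n/Ω ≈ 176 kN

t_e = 0.707 × 6 = 4.242 mm; A_we = 4.242 × 240 = 1018 mm².
Directional factor: 1.0 + 0.5 sin^1.5(30°) = 1.177.
F_nw = 0.6 × 490 × 1.177 = 346 MPa.
R_n/Ω = (346 × 1018) / 2.0 × 10⁻³ = 176.1 kN.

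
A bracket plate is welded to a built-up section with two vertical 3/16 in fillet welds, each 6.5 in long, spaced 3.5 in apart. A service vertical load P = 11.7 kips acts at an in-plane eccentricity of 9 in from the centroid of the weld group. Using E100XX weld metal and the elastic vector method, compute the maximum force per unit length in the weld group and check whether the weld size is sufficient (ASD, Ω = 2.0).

E100XX → F_EXX = 100 ksi.
Total weld length L_w = 13 in. Treat welds as unit-width lines.
Polar moment about centroid: J = 2[d³/12 + d(b/2)²] = 2[6.5³/12 + 6.5×1.75²] = 85.58 in³.
Direct shear f_v = P/L_w = 11.7 / 13 = 0.9 kip/in (vertical).
Torsion M = P·e = 11.7 × 9 = 105.3 kip·in.
Critical point at (x, y) = (1.75, 3.25) from centroid. f_tx = M·y/J = 3.999 kip/in; f_ty = M·x/J = 2.153 kip/in.
Resultant f_max = √[f_tx² + (f_v + f_ty)²] = √[3.999² + (0.9 + 2.153)²] = 5.031 kip/in.
Capacity per unit length: r_n/Ω = (1/2.0) × 0.6 × 100 × (0.707 × 0.1875) = 3.977 kip/in.
5.031 > 3.977 → NOT adequate.

f_max ≈ 5.03 kip/in; NOT adequate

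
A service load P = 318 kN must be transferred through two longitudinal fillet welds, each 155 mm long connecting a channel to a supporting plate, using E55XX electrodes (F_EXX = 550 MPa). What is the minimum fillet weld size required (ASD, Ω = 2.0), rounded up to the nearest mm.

Total weld length L = 310 mm.
Required throat t_e = P × Ω / (0.6 F_EXX × L) = 318 × 2.0 / (0.6 × 550 × 310 × 10⁻³) = 6.217 mm.
Required leg w = t_e / 0.707 = 8.794 mm → use 9 mm.

w = 9 mm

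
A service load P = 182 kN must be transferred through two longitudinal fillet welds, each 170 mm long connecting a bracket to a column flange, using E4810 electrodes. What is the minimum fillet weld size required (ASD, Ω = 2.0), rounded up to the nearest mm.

E48XX → F_EXX = 480 MPa.
Total weld length L = 340 mm.
Required throat t_e = P × Ω / (0.6 F_EXX × L) = 182 × 2.0 / (0.6 × 480 × 340 × 10⁻³) = 3.717 mm.
Required leg w = t_e / 0.707 = 5.258 mm → use 6 mm.

w = 6 mm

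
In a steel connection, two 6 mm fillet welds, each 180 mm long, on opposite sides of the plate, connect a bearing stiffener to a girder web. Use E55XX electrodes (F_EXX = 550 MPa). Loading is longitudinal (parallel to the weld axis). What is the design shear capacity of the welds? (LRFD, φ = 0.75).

φR_n ≈ 378 kN

Effective throat t_e = 0.707 × 6 = 4.242 mm.
Total length L = 360 mm; A_we = 4.242 × 360 = 1527 mm².
F_nw = 0.6 F_EXX = 0.6 × 550 = 330 MPa.
φR_n = 0.75 × 330 × 1527 × 10⁻³ = 378 kN.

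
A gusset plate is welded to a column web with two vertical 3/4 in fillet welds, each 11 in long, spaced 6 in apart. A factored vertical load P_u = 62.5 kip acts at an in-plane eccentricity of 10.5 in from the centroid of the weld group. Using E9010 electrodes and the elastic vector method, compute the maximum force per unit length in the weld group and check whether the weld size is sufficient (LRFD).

f_max ≈ 11.4 kip/in; adequate

E90XX → F_EXX = 90 ksi.
Total weld length L_w = 22 in. Treat welds as unit-width lines.
Polar moment about centroid: J = 2[d³/12 + d(b/2)²] = 2[11³/12 + 11×3²] = 419.8 in³.
Direct shear f_v = P/L_w = 62.5 / 22 = 2.841 kip/in (vertical).
Torsion M = P·e = 62.5 × 10.5 = 656.25 kip·in.
Critical point at (x, y) = (3, 5.5) from centroid. f_tx = M·y/J = 8.597 kip/in; f_ty = M·x/J = 4.689 kip/in.
Resultant f_max = √[f_tx² + (f_v + f_ty)²] = √[8.597² + (2.841 + 4.689)²] = 11.43 kip/in.
Capacity per unit length: φr_n = 0.75 × 0.6 × 90 × (0.707 × 0.75) = 21.48 kip/in.
11.43 ≤ 21.48 → adequate.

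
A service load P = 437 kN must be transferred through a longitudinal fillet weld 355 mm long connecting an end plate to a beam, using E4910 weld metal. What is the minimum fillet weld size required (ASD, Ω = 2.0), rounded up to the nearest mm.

E49XX → F_EXX = 490 MPa.
Total weld length L = 355 mm.
Required throat t_e = P × Ω / (0.6 F_EXX × L) = 437 × 2.0 / (0.6 × 490 × 355 × 10⁻³) = 8.374 mm.
Required leg w = t_e / 0.707 = 11.84 mm → use 12 mm.

w = 12 mm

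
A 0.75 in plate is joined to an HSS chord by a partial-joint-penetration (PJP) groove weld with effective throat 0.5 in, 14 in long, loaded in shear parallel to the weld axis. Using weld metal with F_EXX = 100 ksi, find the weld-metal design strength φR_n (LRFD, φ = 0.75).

φR_n ≈ 315 kip

Effective throat (given) t_e = 0.5 in.
A_we = 0.5 × 14 = 7 in².
F_nw = 0.6 F_EXX = 60 ksi.
φR_n = 0.75 × 60 × 7 = 315 kip.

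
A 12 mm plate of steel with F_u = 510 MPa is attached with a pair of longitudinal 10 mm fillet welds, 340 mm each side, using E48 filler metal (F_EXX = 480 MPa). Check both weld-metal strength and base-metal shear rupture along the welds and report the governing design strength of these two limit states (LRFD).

φR_n ≈ 1040 kN (weld metal governs)

t_e = 0.707 × 10 = 7.07 mm; L = 680 mm.
Weld metal: φR_n = 0.75 × 0.6 × 480 × 7.07 × 680 × 10⁻³ = 1038 kN.
Base metal (shear rupture): φR_n = 0.75 × 0.6 × 510 × 12 × 680 × 10⁻³ = 1873 kN.
Governing: weld metal.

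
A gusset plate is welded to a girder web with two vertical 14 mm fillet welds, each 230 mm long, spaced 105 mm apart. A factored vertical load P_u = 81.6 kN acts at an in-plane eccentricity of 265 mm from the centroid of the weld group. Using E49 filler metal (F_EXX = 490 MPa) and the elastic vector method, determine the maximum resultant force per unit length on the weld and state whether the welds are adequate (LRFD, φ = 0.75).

Total weld length L_w = 460 mm. Treat welds as unit-width lines.
Polar moment about centroid: J = 2[d³/12 + d(b/2)²] = 2[230³/12 + 230×52.5²] = 3296000 mm³.
Direct shear f_v = P/L_w = 81.6×10³ / 460 = 177.4 N/mm (vertical).
Torsion M = P·e = 81.6×10³ × 265 = 21624000 N·mm.
Critical point at (x, y) = (52.5, 115) from centroid. f_tx = M·y/J = 754.5 N/mm; f_ty = M·x/J = 344.5 N/mm.
Resultant f_max = √[f_tx² + (f_v + f_ty)²] = √[754.5² + (177.4 + 344.5)²] = 917.4 N/mm.
Capacity per unit length: φr_n = 0.75 × 0.6 × 490 × (0.707 × 14) = 2183 N/mm.
917.4 ≤ 2183 → adequate.

f_max ≈ 917 N/mm; adequate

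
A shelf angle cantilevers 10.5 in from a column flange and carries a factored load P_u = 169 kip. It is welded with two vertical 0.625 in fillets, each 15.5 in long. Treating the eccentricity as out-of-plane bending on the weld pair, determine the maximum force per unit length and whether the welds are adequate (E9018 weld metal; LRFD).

E90XX → F_EXX = 90 ksi.
L_w = 2 × 15.5 = 31 in; section modulus (unit throat) S = 2 × L²/6 = 80.08 in².
Direct shear f_v = P/L_w = 169/31 = 5.452 kip/in.
Moment M = P × e = 169 × 10.5 = 1774.5 kip·in; bending f_b = M/S = 22.16 kip/in.
f_max = √(f_v² + f_b²) = √(5.452² + 22.16²) = 22.82 kip/in.
φr_n = 0.75 × 0.6 × 90 × (0.707 × 0.625) = 17.9 kip/in → NOT adequate.

f_max ≈ 22.8 kip/in; NOT adequate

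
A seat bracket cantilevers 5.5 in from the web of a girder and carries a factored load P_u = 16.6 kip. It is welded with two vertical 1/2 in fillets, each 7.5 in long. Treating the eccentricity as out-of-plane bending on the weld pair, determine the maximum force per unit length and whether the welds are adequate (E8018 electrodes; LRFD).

E80XX → F_EXX = 80 ksi.
L_w = 2 × 7.5 = 15 in; section modulus (unit throat) S = 2 × L²/6 = 18.75 in².
Direct shear f_v = P/L_w = 16.6/15 = 1.107 kip/in.
Moment M = P × e = 16.6 × 5.5 = 91.3 kip·in; bending f_b = M/S = 4.869 kip/in.
f_max = √(f_v² + f_b²) = √(1.107² + 4.869²) = 4.994 kip/in.
φr_n = 0.75 × 0.6 × 80 × (0.707 × 0.5) = 12.73 kip/in → adequate.

f_max ≈ 4.99 kip/in; adequate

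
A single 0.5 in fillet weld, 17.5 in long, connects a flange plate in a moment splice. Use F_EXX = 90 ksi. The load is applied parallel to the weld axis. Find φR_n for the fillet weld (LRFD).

φR_n ≈ 251 kips

Effective throat t_e = 0.707 × 0.5 = 0.3535 in.
Total length L = 17.5 in; A_we = 0.3535 × 17.5 = 6.186 in².
F_nw = 0.6 F_EXX = 0.6 × 90 = 54 ksi.
φR_n = 0.75 × 54 × 6.186 = 250.5 kips.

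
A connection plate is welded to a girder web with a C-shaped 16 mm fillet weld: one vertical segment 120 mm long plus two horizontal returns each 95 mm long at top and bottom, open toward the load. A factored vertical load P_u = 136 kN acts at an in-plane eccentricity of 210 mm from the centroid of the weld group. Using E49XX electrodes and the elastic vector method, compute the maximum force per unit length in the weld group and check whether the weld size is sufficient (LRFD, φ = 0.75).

E49XX → F_EXX = 490 MPa.
Total weld length L_w = 310 mm. Treat welds as unit-width lines.
Centroid: x̄ = 2×95×47.5 / 310 = 29.11 mm from the vertical weld.
Polar moment about centroid: J = I_x + I_y = [120³/12 + 2×95×60²] + [120×29.11² + 2(95³/12 + 95×18.39²)] = 1137000 mm³.
Direct shear f_v = P/L_w = 136×10³ / 310 = 438.7 N/mm (vertical).
Torsion M = P·e = 136×10³ × 210 = 28560000 N·mm.
Critical point at (x, y) = (65.89, 60) from centroid. f_tx = M·y/J = 1507 N/mm; f_ty = M·x/J = 1655 N/mm.
Resultant f_max = √[f_tx² + (f_v + f_ty)²] = √[1507² + (438.7 + 1655)²] = 2580 N/mm.
Capacity per unit length: φr_n = 0.75 × 0.6 × 490 × (0.707 × 16) = 2494 N/mm.
2580 > 2494 → NOT adequate.

f_max ≈ 2580 N/mm; NOT adequate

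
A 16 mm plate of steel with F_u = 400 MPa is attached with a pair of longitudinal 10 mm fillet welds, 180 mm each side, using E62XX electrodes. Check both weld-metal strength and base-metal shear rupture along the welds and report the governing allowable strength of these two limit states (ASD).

R_n/Ω ≈ 473 kN (weld metal governs)

E62XX → F_EXX = 620 MPa.
t_e = 0.707 × 10 = 7.07 mm; L = 360 mm.
Weld metal: R_n/Ω = (1/2.0) × 0.6 × 620 × 7.07 × 360 × 10⁻³ = 473.4 kN.
Base metal (shear rupture): R_n/Ω = (1/2.0) × 0.6 × 400 × 16 × 360 × 10⁻³ = 691.2 kN.
Governing: weld metal.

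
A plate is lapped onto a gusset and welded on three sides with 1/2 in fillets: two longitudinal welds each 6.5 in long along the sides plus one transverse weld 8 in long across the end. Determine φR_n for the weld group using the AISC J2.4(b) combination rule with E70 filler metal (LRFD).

E70XX → F_EXX = 70 ksi.
t_e = 0.707 × 0.5 = 0.3535 in.
R_nwl = 0.6 × 70 × 0.3535 × 13 = 193 kip (longitudinal, 2 welds).
R_nwt = 0.6 × 70 × 0.3535 × 8 = 118.8 kip (transverse, base value).
(i) R_nwl + R_nwt = 311.8 kip; (ii) 0.85 R_nwl + 1.5 R_nwt = 342.2 kip.
R_n = max = 342.2 kip [governs: (ii)]; φR_n = 256.7 kip.

φR_n ≈ 257 kip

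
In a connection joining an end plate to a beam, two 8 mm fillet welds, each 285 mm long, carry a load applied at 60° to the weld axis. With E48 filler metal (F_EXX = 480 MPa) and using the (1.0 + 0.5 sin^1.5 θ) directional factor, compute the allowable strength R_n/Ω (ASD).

R_n/Ω ≈ 651 kN

t_e = 0.707 × 8 = 5.656 mm; A_we = 5.656 × 570 = 3224 mm².
Directional factor: 1.0 + 0.5 sin^1.5(60°) = 1.403.
F_nw = 0.6 × 480 × 1.403 = 404.1 MPa.
R_n/Ω = (404.1 × 3224) / 2.0 × 10⁻³ = 651.3 kN.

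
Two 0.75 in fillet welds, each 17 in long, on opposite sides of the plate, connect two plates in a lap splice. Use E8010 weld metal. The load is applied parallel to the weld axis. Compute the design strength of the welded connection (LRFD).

φR_n ≈ 649 kips

E80XX → F_EXX = 80 ksi.
Effective throat t_e = 0.707 × 0.75 = 0.5302 in.
Total length L = 34 in; A_we = 0.5302 × 34 = 18.03 in².
F_nw = 0.6 F_EXX = 0.6 × 80 = 48 ksi.
φR_n = 0.75 × 48 × 18.03 = 649 kips.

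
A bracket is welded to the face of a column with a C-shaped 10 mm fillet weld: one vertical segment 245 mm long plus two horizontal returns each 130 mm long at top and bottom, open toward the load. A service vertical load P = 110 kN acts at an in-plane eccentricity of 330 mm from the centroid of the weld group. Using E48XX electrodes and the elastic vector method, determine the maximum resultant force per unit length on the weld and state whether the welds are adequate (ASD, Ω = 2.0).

E48XX → F_EXX = 480 MPa.
Total weld length L_w = 505 mm. Treat welds as unit-width lines.
Centroid: x̄ = 2×130×65 / 505 = 33.47 mm from the vertical weld.
Polar moment about centroid: J = I_x + I_y = [245³/12 + 2×130×122.5²] + [245×33.47² + 2(130³/12 + 130×31.53²)] = 6026000 mm³.
Direct shear f_v = P/L_w = 110×10³ / 505 = 217.8 N/mm (vertical).
Torsion M = P·e = 110×10³ × 330 = 36300000 N·mm.
Critical point at (x, y) = (96.53, 122.5) from centroid. f_tx = M·y/J = 737.9 N/mm; f_ty = M·x/J = 581.5 N/mm.
Resultant f_max = √[f_tx² + (f_v + f_ty)²] = √[737.9² + (217.8 + 581.5)²] = 1088 N/mm.
Capacity per unit length: r_n/Ω = (1/2.0) × 0.6 × 480 × (0.707 × 10) = 1018 N/mm.
1088 > 1018 → NOT adequate.

f_max ≈ 1090 N/mm; NOT adequate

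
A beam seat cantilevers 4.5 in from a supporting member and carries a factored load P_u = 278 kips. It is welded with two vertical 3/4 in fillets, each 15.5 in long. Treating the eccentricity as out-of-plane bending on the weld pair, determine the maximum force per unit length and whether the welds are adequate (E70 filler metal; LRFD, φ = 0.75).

f_max ≈ 18 kip/in; NOT adequate

E70XX → F_EXX = 70 ksi.
L_w = 2 × 15.5 = 31 in; section modulus (unit throat) S = 2 × L²/6 = 80.08 in².
Direct shear f_v = P/L_w = 278/31 = 8.968 kip/in.
Moment M = P × e = 278 × 4.5 = 1251 kip·in; bending f_b = M/S = 15.62 kip/in.
f_max = √(f_v² + f_b²) = √(8.968² + 15.62²) = 18.01 kip/in.
φr_n = 0.75 × 0.6 × 70 × (0.707 × 0.75) = 16.7 kip/in → NOT adequate.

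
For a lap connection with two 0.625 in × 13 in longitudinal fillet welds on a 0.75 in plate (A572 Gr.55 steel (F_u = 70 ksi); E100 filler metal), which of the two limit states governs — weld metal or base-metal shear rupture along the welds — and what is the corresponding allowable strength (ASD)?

E100XX → F_EXX = 100 ksi.
t_e = 0.707 × 0.625 = 0.4419 in; L = 26 in.
Weld metal: R_n/Ω = (1/2.0) × 0.6 × 100 × 0.4419 × 26 = 344.7 kip.
Base metal (shear rupture): R_n/Ω = (1/2.0) × 0.6 × 70 × 0.75 × 26 = 409.5 kip.
Governing: weld metal.

R_n/Ω ≈ 345 kip (weld metal governs)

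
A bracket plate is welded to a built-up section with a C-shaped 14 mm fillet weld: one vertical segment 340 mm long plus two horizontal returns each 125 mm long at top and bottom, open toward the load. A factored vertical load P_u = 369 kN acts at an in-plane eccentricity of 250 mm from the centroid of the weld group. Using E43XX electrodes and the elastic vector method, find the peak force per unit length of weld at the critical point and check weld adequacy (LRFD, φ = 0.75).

f_max ≈ 1980 N/mm; NOT adequate

E43XX → F_EXX = 430 MPa.
Total weld length L_w = 590 mm. Treat welds as unit-width lines.
Centroid: x̄ = 2×125×62.5 / 590 = 26.48 mm from the vertical weld.
Polar moment about centroid: J = I_x + I_y = [340³/12 + 2×125×170²] + [340×26.48² + 2(125³/12 + 125×36.02²)] = 11390000 mm³.
Direct shear f_v = P/L_w = 369×10³ / 590 = 625.4 N/mm (vertical).
Torsion M = P·e = 369×10³ × 250 = 92250000 N·mm.
Critical point at (x, y) = (98.52, 170) from centroid. f_tx = M·y/J = 1377 N/mm; f_ty = M·x/J = 798 N/mm.
Resultant f_max = √[f_tx² + (f_v + f_ty)²] = √[1377² + (625.4 + 798)²] = 1980 N/mm.
Capacity per unit length: φr_n = 0.75 × 0.6 × 430 × (0.707 × 14) = 1915 N/mm.
1980 > 1915 → NOT adequate.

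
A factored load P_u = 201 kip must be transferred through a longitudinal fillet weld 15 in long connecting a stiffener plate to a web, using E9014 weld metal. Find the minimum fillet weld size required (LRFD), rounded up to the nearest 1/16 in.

w = 1/2 in

E90XX → F_EXX = 90 ksi.
Total weld length L = 15 in.
Required throat t_e = P_u / (φ × 0.6 F_EXX × L) = 201 / (0.75 × 0.6 × 90 × 15) = 0.3309 in.
Required leg w = t_e / 0.707 = 0.468 in → use 1/2 in.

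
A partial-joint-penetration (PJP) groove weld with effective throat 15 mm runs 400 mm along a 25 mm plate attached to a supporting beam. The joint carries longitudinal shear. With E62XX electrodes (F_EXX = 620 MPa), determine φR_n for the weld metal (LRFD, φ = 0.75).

Effective throat (given) t_e = 15 mm.
A_we = 15 × 400 = 6000 mm².
F_nw = 0.6 F_EXX = 372 MPa.
φR_n = 0.75 × 372 × 6000 × 10⁻³ = 1674 kN.

φR_n ≈ 1670 kN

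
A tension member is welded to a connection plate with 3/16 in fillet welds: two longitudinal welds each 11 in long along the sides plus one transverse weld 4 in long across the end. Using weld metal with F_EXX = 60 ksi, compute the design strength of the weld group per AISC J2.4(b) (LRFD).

φR_n ≈ 93.1 kips

t_e = 0.707 × 0.1875 = 0.1326 in.
R_nwl = 0.6 × 60 × 0.1326 × 22 = 105 kips (longitudinal, 2 welds).
R_nwt = 0.6 × 60 × 0.1326 × 4 = 19.09 kips (transverse, base value).
(i) R_nwl + R_nwt = 124.1 kips; (ii) 0.85 R_nwl + 1.5 R_nwt = 117.9 kips.
R_n = max = 124.1 kips [governs: (i)]; φR_n = 93.06 kips.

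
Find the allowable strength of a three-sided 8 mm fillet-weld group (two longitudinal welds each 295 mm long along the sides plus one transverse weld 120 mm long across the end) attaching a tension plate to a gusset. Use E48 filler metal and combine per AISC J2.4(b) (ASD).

E48XX → F_EXX = 480 MPa.
t_e = 0.707 × 8 = 5.656 mm.
R_nwl = 0.6 × 480 × 5.656 × 590 × 10⁻³ = 961.1 kN (longitudinal, 2 welds).
R_nwt = 0.6 × 480 × 5.656 × 120 × 10⁻³ = 195.5 kN (transverse, base value).
(i) R_nwl + R_nwt = 1157 kN; (ii) 0.85 R_nwl + 1.5 R_nwt = 1110 kN.
R_n = max = 1157 kN [governs: (i)]; R_n/Ω = 578.3 kN.

R_n/Ω ≈ 578 kN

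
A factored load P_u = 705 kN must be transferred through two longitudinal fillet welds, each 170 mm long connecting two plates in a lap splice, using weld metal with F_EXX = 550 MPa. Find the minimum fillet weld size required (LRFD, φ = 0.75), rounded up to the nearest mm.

w = 12 mm

Total weld length L = 340 mm.
Required throat t_e = P_u / (φ × 0.6 F_EXX × L) = 705 / (0.75 × 0.6 × 550 × 340 × 10⁻³) = 8.378 mm.
Required leg w = t_e / 0.707 = 11.85 mm → use 12 mm.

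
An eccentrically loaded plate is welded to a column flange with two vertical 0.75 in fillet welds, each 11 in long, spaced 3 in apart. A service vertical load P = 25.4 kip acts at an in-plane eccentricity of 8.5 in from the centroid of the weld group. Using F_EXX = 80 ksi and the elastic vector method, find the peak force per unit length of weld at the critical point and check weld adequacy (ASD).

f_max ≈ 4.97 kip/in; adequate

Total weld length L_w = 22 in. Treat welds as unit-width lines.
Polar moment about centroid: J = 2[d³/12 + d(b/2)²] = 2[11³/12 + 11×1.5²] = 271.3 in³.
Direct shear f_v = P/L_w = 25.4 / 22 = 1.155 kip/in (vertical).
Torsion M = P·e = 25.4 × 8.5 = 215.9 kip·in.
Critical point at (x, y) = (1.5, 5.5) from centroid. f_tx = M·y/J = 4.376 kip/in; f_ty = M·x/J = 1.194 kip/in.
Resultant f_max = √[f_tx² + (f_v + f_ty)²] = √[4.376² + (1.155 + 1.194)²] = 4.966 kip/in.
Capacity per unit length: r_n/Ω = (1/2.0) × 0.6 × 80 × (0.707 × 0.75) = 12.73 kip/in.
4.966 ≤ 12.73 → adequate.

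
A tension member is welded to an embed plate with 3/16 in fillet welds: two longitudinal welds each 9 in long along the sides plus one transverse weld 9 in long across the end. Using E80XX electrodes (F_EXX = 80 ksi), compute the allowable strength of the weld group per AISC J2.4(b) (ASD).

t_e = 0.707 × 0.1875 = 0.1326 in.
R_nwl = 0.6 × 80 × 0.1326 × 18 = 114.5 kips (longitudinal, 2 welds).
R_nwt = 0.6 × 80 × 0.1326 × 9 = 57.27 kips (transverse, base value).
(i) R_nwl + R_nwt = 171.8 kips; (ii) 0.85 R_nwl + 1.5 R_nwt = 183.3 kips.
R_n = max = 183.3 kips [governs: (ii)]; R_n/Ω = 91.63 kips.

R_n/Ω ≈ 91.6 kips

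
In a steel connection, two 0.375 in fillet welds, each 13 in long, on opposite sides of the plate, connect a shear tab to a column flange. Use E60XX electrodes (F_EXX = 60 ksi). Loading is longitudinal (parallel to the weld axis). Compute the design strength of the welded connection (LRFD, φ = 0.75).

φR_n ≈ 186 kip

Effective throat t_e = 0.707 × 0.375 = 0.2651 in.
Total length L = 26 in; A_we = 0.2651 × 26 = 6.893 in².
F_nw = 0.6 F_EXX = 0.6 × 60 = 36 ksi.
φR_n = 0.75 × 36 × 6.893 = 186.1 kip.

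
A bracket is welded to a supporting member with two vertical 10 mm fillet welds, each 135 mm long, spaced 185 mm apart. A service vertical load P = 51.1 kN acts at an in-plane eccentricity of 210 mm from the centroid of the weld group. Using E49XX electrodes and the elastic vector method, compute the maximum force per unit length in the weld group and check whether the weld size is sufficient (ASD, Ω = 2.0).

f_max ≈ 615 N/mm; adequate

E49XX → F_EXX = 490 MPa.
Total weld length L_w = 270 mm. Treat welds as unit-width lines.
Polar moment about centroid: J = 2[d³/12 + d(b/2)²] = 2[135³/12 + 135×92.5²] = 2720000 mm³.
Direct shear f_v = P/L_w = 51.1×10³ / 270 = 189.3 N/mm (vertical).
Torsion M = P·e = 51.1×10³ × 210 = 10731000 N·mm.
Critical point at (x, y) = (92.5, 67.5) from centroid. f_tx = M·y/J = 266.3 N/mm; f_ty = M·x/J = 364.9 N/mm.
Resultant f_max = √[f_tx² + (f_v + f_ty)²] = √[266.3² + (189.3 + 364.9)²] = 614.8 N/mm.
Capacity per unit length: r_n/Ω = (1/2.0) × 0.6 × 490 × (0.707 × 10) = 1039 N/mm.
614.8 ≤ 1039 → adequate.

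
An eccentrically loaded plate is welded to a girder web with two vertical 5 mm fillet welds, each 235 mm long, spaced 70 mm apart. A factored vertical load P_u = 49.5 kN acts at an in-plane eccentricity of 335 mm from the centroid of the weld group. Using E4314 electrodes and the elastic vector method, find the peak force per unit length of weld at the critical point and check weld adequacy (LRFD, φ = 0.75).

E43XX → F_EXX = 430 MPa.
Total weld length L_w = 470 mm. Treat welds as unit-width lines.
Polar moment about centroid: J = 2[d³/12 + d(b/2)²] = 2[235³/12 + 235×35²] = 2739000 mm³.
Direct shear f_v = P/L_w = 49.5×10³ / 470 = 105.3 N/mm (vertical).
Torsion M = P·e = 49.5×10³ × 335 = 16582000 N·mm.
Critical point at (x, y) = (35, 117.5) from centroid. f_tx = M·y/J = 711.4 N/mm; f_ty = M·x/J = 211.9 N/mm.
Resultant f_max = √[f_tx² + (f_v + f_ty)²] = √[711.4² + (105.3 + 211.9)²] = 779 N/mm.
Capacity per unit length: φr_n = 0.75 × 0.6 × 430 × (0.707 × 5) = 684 N/mm.
779 > 684 → NOT adequate.

f_max ≈ 779 N/mm; NOT adequate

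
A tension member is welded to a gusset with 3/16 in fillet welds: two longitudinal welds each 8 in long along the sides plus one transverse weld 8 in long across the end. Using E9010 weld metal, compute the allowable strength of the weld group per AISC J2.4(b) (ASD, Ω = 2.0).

R_n/Ω ≈ 91.6 kips

E90XX → F_EXX = 90 ksi.
t_e = 0.707 × 0.1875 = 0.1326 in.
R_nwl = 0.6 × 90 × 0.1326 × 16 = 114.5 kips (longitudinal, 2 welds).
R_nwt = 0.6 × 90 × 0.1326 × 8 = 57.27 kips (transverse, base value).
(i) R_nwl + R_nwt = 171.8 kips; (ii) 0.85 R_nwl + 1.5 R_nwt = 183.3 kips.
R_n = max = 183.3 kips [governs: (ii)]; R_n/Ω = 91.63 kips.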